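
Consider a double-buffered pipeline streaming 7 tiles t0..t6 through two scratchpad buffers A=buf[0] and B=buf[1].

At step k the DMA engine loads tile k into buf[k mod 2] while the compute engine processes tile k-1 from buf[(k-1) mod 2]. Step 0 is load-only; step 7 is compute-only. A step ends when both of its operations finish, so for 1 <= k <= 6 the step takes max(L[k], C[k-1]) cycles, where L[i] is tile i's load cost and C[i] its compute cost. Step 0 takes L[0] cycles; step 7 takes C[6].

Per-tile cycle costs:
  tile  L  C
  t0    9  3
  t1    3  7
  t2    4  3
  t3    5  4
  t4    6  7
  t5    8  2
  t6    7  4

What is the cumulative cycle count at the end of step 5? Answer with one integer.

k=0 load=t0/9c comp=- wait=9 total=9
k=1 load=t1/3c comp=t0/3c wait=3 total=12
k=2 load=t2/4c comp=t1/7c wait=7 total=19
k=3 load=t3/5c comp=t2/3c wait=5 total=24
k=4 load=t4/6c comp=t3/4c wait=6 total=30
k=5 load=t5/8c comp=t4/7c wait=8 total=38
k=6 load=t6/7c comp=t5/2c wait=7 total=45
k=7 load=- comp=t6/4c wait=4 total=49

end_cycle[5] = 38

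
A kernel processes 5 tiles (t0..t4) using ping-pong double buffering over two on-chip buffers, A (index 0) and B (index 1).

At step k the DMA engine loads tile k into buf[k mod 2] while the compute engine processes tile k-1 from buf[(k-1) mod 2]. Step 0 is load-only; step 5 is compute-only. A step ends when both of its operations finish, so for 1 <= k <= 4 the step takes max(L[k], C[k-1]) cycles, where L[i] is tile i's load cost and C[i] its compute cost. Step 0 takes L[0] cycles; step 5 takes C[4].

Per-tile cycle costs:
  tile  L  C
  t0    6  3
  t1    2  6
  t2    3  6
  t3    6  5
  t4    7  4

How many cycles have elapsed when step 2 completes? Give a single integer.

step 0: L[0]=6 → dur=6, Σ=6 | A=load:t0 B=idle [load-only]
step 1: L[1]=2 C[0]=3 → dur=3, Σ=9 | A=compute:t0 B=load:t1 [compute-bound]
step 2: L[2]=3 C[1]=6 → dur=6, Σ=15 | A=load:t2 B=compute:t1 [compute-bound]
step 3: L[3]=6 C[2]=6 → dur=6, Σ=21 | A=compute:t2 B=load:t3 [tied]
step 4: L[4]=7 C[3]=5 → dur=7, Σ=28 | A=load:t4 B=compute:t3 [load-bound]
step 5: C[4]=4 → dur=4, Σ=32 | A=compute:t4 B=idle [compute-only]

end_cycle[2] = 15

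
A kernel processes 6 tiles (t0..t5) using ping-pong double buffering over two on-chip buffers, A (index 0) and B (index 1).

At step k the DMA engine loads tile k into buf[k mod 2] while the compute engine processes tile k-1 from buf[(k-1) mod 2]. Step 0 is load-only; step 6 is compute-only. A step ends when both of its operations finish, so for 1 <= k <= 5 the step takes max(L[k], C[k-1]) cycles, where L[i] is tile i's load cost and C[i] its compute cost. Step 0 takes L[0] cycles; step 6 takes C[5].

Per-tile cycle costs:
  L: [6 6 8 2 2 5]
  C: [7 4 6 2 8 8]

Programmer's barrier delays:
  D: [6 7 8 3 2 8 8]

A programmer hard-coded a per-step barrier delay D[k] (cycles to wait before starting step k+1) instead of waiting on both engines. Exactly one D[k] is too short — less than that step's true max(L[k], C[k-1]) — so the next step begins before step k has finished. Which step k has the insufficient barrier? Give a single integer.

k=0 barrier L[0]=6→6c, D[0]=6 ok
k=1 barrier max(L[1]=6,C[0]=7)→7c, D[1]=7 ok
k=2 barrier max(L[2]=8,C[1]=4)→8c, D[2]=8 ok
k=3 barrier max(L[3]=2,C[2]=6)→6c, D[3]=3 SHORT
k=4 barrier max(L[4]=2,C[3]=2)→2c, D[4]=2 ok
k=5 barrier max(L[5]=5,C[4]=8)→8c, D[5]=8 ok
k=6 barrier C[5]=8→8c, D[6]=8 ok

hazard at step 3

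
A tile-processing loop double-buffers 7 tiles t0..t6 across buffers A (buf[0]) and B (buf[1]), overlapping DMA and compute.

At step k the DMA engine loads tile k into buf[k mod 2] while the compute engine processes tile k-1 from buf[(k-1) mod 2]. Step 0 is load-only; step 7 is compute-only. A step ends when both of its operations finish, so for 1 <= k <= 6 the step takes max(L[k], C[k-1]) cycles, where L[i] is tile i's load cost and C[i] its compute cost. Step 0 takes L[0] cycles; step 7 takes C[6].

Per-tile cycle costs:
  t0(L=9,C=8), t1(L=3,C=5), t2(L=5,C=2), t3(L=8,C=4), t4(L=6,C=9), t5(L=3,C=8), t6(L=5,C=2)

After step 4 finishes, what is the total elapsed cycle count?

  0. 9=9c; end=9; A:t0 B:-
  1. max(3,8)=8c; end=17; A:t0 B:t1
  2. max(5,5)=5c; end=22; A:t2 B:t1
  3. max(8,2)=8c; end=30; A:t2 B:t3
  4. max(6,4)=6c; end=36; A:t4 B:t3
  5. max(3,9)=9c; end=45; A:t4 B:t5
  6. max(5,8)=8c; end=53; A:t6 B:t5
  7. 2=2c; end=55; A:t6 B:t5

end_cycle[4] = 36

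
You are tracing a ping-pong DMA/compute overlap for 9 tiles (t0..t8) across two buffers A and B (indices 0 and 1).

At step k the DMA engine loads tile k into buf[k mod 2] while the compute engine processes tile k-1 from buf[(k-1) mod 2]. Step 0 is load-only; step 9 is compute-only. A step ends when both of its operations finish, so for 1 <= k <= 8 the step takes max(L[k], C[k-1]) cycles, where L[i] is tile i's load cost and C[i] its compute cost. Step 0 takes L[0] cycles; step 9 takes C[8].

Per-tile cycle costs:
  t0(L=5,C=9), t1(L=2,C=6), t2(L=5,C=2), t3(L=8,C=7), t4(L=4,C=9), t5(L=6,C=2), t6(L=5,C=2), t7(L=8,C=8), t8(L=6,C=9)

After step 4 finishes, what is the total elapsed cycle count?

k=0 load=t0/5c comp=- wait=5 total=5
k=1 load=t1/2c comp=t0/9c wait=9 total=14
k=2 load=t2/5c comp=t1/6c wait=6 total=20
k=3 load=t3/8c comp=t2/2c wait=8 total=28
k=4 load=t4/4c comp=t3/7c wait=7 total=35
k=5 load=t5/6c comp=t4/9c wait=9 total=44
k=6 load=t6/5c comp=t5/2c wait=5 total=49
k=7 load=t7/8c comp=t6/2c wait=8 total=57
k=8 load=t8/6c comp=t7/8c wait=8 total=65
k=9 load=- comp=t8/9c wait=9 total=74

end_cycle[4] = 35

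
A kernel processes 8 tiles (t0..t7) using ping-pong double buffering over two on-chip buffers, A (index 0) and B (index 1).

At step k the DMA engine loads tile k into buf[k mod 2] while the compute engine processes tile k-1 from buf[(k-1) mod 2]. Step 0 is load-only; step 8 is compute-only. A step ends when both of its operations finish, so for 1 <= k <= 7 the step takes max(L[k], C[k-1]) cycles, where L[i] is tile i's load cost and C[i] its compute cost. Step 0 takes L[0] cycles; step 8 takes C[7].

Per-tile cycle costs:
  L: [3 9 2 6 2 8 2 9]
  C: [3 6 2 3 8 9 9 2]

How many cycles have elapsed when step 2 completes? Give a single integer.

end_cycle[2] = 18

[0] DMA t0→A (3c) ∥ CU idle ⇒ 3c, clock 3
[1] DMA t1→B (9c) ∥ CU A:t0 (3c) ⇒ 9c, clock 12
[2] DMA t2→A (2c) ∥ CU B:t1 (6c) ⇒ 6c, clock 18
[3] DMA t3→B (6c) ∥ CU A:t2 (2c) ⇒ 6c, clock 24
[4] DMA t4→A (2c) ∥ CU B:t3 (3c) ⇒ 3c, clock 27
[5] DMA t5→B (8c) ∥ CU A:t4 (8c) ⇒ 8c, clock 35
[6] DMA t6→A (2c) ∥ CU B:t5 (9c) ⇒ 9c, clock 44
[7] DMA t7→B (9c) ∥ CU A:t6 (9c) ⇒ 9c, clock 53
[8] DMA idle ∥ CU B:t7 (2c) ⇒ 2c, clock 55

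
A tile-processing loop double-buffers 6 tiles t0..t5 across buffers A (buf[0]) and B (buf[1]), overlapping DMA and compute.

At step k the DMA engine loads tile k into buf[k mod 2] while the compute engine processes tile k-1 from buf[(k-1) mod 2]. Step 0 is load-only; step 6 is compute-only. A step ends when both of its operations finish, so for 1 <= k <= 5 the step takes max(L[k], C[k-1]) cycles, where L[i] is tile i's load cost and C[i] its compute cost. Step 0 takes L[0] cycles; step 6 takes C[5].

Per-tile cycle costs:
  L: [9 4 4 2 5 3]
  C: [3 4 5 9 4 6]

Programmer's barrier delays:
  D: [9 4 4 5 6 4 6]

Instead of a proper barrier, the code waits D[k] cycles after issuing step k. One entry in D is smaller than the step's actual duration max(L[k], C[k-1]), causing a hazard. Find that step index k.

hazard at step 4

[0] required=L[0]=9=9 vs D=9 ok
[1] required=max(L[1]=4,C[0]=3)=4 vs D=4 ok
[2] required=max(L[2]=4,C[1]=4)=4 vs D=4 ok
[3] required=max(L[3]=2,C[2]=5)=5 vs D=5 ok
[4] required=max(L[4]=5,C[3]=9)=9 vs D=6 SHORT
[5] required=max(L[5]=3,C[4]=4)=4 vs D=4 ok
[6] required=C[5]=6=6 vs D=6 ok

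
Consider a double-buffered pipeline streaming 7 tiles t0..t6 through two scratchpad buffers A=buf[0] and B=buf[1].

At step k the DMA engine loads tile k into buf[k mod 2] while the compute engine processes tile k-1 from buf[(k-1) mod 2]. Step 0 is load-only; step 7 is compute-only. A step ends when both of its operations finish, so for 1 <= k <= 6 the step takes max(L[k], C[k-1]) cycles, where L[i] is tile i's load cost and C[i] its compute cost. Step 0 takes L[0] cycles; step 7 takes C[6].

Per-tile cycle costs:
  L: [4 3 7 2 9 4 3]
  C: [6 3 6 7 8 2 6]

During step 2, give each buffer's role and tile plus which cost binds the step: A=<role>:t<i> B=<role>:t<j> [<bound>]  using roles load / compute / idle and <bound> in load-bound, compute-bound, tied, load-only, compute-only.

step 2: A=load:t2 B=compute:t1 [load-bound]

  0. 4=4c; end=4; A:t0 B:-
  1. max(3,6)=6c; end=10; A:t0 B:t1
  2. max(7,3)=7c; end=17; A:t2 B:t1
  3. max(2,6)=6c; end=23; A:t2 B:t3
  4. max(9,7)=9c; end=32; A:t4 B:t3
  5. max(4,8)=8c; end=40; A:t4 B:t5
  6. max(3,2)=3c; end=43; A:t6 B:t5
  7. 6=6c; end=49; A:t6 B:t5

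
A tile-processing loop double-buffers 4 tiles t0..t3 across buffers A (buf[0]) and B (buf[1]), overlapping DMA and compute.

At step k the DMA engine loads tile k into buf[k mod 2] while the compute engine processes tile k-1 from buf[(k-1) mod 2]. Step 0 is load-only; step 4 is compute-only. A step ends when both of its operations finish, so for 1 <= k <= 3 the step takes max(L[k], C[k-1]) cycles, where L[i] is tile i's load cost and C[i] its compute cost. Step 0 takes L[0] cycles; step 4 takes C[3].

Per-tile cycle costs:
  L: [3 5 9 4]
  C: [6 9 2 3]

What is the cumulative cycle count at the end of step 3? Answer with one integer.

end_cycle[3] = 22

k=0 load=t0/3c comp=- wait=3 total=3
k=1 load=t1/5c comp=t0/6c wait=6 total=9
k=2 load=t2/9c comp=t1/9c wait=9 total=18
k=3 load=t3/4c comp=t2/2c wait=4 total=22
k=4 load=- comp=t3/3c wait=3 total=25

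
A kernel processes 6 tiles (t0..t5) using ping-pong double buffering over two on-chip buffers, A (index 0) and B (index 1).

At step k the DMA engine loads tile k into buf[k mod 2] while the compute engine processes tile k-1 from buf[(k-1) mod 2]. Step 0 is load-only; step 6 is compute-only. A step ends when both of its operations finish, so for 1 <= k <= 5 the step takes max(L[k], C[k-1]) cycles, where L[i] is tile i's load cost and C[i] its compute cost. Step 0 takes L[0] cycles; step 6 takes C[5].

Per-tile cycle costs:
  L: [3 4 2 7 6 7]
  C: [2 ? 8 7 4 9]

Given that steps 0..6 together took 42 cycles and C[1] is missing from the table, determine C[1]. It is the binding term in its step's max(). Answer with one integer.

C[1] = 4

step 0 = dur = L[0]=3 = 3
step 1 = dur = max(L[1]=4, C[0]=2) = 4
step 2 = dur = max(L[2]=2, C[1]=?) = C[1]  (unknown; binding)
step 3 = dur = max(L[3]=7, C[2]=8) = 8
step 4 = dur = max(L[4]=6, C[3]=7) = 7
step 5 = dur = max(L[5]=7, C[4]=4) = 7
step 6 = dur = C[5]=9 = 9
sum of known step durations = 38
dur[2] = total - known = 42 - 38 = 4
C[1] is the binding max in step 2, so C[1] = dur[2] = 4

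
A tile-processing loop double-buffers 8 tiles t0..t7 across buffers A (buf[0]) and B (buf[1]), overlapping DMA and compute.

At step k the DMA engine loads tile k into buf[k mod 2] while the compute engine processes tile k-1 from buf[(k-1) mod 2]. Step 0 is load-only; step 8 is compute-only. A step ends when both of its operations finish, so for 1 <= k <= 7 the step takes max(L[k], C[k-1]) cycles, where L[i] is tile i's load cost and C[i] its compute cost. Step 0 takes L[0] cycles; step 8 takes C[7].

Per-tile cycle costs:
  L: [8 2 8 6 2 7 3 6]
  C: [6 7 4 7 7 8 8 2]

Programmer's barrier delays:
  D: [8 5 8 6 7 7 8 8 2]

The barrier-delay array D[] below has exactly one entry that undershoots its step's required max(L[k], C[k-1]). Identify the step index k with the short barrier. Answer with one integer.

hazard at step 1

[0] required=L[0]=8=8 vs D=8 ok
[1] required=max(L[1]=2,C[0]=6)=6 vs D=5 SHORT
[2] required=max(L[2]=8,C[1]=7)=8 vs D=8 ok
[3] required=max(L[3]=6,C[2]=4)=6 vs D=6 ok
[4] required=max(L[4]=2,C[3]=7)=7 vs D=7 ok
[5] required=max(L[5]=7,C[4]=7)=7 vs D=7 ok
[6] required=max(L[6]=3,C[5]=8)=8 vs D=8 ok
[7] required=max(L[7]=6,C[6]=8)=8 vs D=8 ok
[8] required=C[7]=2=2 vs D=2 ok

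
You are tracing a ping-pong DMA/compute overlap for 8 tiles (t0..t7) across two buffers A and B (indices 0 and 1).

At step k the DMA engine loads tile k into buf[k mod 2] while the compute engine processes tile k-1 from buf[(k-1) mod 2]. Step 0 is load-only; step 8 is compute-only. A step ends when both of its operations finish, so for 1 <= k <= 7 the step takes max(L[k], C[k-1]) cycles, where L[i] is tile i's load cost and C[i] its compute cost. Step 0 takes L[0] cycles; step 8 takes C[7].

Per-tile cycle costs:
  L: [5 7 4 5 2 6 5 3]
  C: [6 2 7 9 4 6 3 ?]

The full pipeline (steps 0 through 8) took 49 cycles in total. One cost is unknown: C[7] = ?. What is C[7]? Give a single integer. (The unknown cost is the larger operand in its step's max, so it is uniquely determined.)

step 0 | dur = L[0]=5 = 5
step 1 | dur = max(L[1]=7, C[0]=6) = 7
step 2 | dur = max(L[2]=4, C[1]=2) = 4
step 3 | dur = max(L[3]=5, C[2]=7) = 7
step 4 | dur = max(L[4]=2, C[3]=9) = 9
step 5 | dur = max(L[5]=6, C[4]=4) = 6
step 6 | dur = max(L[6]=5, C[5]=6) = 6
step 7 | dur = max(L[7]=3, C[6]=3) = 3
step 8 | dur = C[7]=? = C[7]  (unknown; binding)
sum of known step durations = 47
dur[8] = total - known = 49 - 47 = 2
C[7] is the binding max in step 8, so C[7] = dur[8] = 2

C[7] = 2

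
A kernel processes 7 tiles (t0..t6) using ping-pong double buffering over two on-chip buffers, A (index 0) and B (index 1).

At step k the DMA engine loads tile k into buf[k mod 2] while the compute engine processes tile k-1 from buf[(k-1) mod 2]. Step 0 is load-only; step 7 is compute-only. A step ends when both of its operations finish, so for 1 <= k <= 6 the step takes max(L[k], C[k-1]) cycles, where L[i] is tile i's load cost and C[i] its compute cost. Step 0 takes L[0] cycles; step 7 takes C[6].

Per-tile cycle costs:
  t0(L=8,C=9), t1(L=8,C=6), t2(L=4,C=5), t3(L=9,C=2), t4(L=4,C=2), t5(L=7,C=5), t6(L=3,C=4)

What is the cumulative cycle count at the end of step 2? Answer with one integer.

k=0 load=t0/8c comp=- wait=8 total=8
k=1 load=t1/8c comp=t0/9c wait=9 total=17
k=2 load=t2/4c comp=t1/6c wait=6 total=23
k=3 load=t3/9c comp=t2/5c wait=9 total=32
k=4 load=t4/4c comp=t3/2c wait=4 total=36
k=5 load=t5/7c comp=t4/2c wait=7 total=43
k=6 load=t6/3c comp=t5/5c wait=5 total=48
k=7 load=- comp=t6/4c wait=4 total=52

end_cycle[2] = 23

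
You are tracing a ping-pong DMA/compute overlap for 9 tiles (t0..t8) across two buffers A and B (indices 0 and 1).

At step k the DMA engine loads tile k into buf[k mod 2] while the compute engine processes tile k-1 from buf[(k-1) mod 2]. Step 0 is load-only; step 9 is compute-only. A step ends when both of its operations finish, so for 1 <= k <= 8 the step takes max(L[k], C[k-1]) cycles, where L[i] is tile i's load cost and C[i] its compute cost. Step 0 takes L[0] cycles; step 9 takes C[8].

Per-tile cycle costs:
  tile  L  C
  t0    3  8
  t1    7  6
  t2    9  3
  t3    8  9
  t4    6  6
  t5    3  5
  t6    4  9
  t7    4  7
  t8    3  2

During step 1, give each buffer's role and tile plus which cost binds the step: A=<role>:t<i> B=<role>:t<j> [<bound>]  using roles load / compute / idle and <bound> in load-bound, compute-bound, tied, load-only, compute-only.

  0. 3=3c; end=3; A:t0 B:-
  1. max(7,8)=8c; end=11; A:t0 B:t1
  2. max(9,6)=9c; end=20; A:t2 B:t1
  3. max(8,3)=8c; end=28; A:t2 B:t3
  4. max(6,9)=9c; end=37; A:t4 B:t3
  5. max(3,6)=6c; end=43; A:t4 B:t5
  6. max(4,5)=5c; end=48; A:t6 B:t5
  7. max(4,9)=9c; end=57; A:t6 B:t7
  8. max(3,7)=7c; end=64; A:t8 B:t7
  9. 2=2c; end=66; A:t8 B:t7

step 1: A=compute:t0 B=load:t1 [compute-bound]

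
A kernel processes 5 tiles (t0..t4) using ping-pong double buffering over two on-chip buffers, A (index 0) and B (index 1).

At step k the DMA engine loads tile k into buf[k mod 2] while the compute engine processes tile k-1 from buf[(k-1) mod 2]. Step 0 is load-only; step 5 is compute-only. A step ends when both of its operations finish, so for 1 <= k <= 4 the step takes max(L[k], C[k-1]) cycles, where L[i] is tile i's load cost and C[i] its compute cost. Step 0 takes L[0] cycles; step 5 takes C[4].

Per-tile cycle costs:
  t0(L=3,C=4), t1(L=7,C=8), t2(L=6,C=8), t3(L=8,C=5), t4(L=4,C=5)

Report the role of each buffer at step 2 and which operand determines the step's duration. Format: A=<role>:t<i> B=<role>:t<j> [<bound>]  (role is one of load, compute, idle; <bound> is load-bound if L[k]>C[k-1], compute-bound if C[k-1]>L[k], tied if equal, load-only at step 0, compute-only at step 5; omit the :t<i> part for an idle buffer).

step 2: A=load:t2 B=compute:t1 [compute-bound]

  0. 3=3c; end=3; A:t0 B:-
  1. max(7,4)=7c; end=10; A:t0 B:t1
  2. max(6,8)=8c; end=18; A:t2 B:t1
  3. max(8,8)=8c; end=26; A:t2 B:t3
  4. max(4,5)=5c; end=31; A:t4 B:t3
  5. 5=5c; end=36; A:t4 B:t3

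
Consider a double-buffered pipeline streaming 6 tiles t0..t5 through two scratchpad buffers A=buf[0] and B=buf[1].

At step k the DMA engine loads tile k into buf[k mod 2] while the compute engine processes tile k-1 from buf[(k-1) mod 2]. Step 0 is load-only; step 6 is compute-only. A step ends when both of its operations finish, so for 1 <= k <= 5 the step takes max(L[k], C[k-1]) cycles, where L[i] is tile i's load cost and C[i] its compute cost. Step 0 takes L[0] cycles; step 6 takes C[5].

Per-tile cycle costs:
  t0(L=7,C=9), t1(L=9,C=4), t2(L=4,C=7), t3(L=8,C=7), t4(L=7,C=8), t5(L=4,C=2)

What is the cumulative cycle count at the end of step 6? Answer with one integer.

end_cycle[6] = 45

k=0 load=t0/7c comp=- wait=7 total=7
k=1 load=t1/9c comp=t0/9c wait=9 total=16
k=2 load=t2/4c comp=t1/4c wait=4 total=20
k=3 load=t3/8c comp=t2/7c wait=8 total=28
k=4 load=t4/7c comp=t3/7c wait=7 total=35
k=5 load=t5/4c comp=t4/8c wait=8 total=43
k=6 load=- comp=t5/2c wait=2 total=45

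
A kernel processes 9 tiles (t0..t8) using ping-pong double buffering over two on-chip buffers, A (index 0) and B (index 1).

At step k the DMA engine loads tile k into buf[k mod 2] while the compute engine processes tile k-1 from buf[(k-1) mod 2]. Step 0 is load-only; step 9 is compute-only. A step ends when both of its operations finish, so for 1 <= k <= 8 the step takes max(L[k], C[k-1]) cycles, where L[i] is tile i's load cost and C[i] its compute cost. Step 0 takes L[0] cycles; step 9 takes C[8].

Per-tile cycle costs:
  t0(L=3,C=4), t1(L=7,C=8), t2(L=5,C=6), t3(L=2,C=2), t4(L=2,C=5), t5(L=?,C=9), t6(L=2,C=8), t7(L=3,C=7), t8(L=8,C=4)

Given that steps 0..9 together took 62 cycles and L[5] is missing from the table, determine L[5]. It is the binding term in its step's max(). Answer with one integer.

L[5] = 7

step 0 = dur = L[0]=3 = 3
step 1 = dur = max(L[1]=7, C[0]=4) = 7
step 2 = dur = max(L[2]=5, C[1]=8) = 8
step 3 = dur = max(L[3]=2, C[2]=6) = 6
step 4 = dur = max(L[4]=2, C[3]=2) = 2
step 5 = dur = max(L[5]=?, C[4]=5) = L[5]  (unknown; binding)
step 6 = dur = max(L[6]=2, C[5]=9) = 9
step 7 = dur = max(L[7]=3, C[6]=8) = 8
step 8 = dur = max(L[8]=8, C[7]=7) = 8
step 9 = dur = C[8]=4 = 4
sum of known step durations = 55
dur[5] = total - known = 62 - 55 = 7
L[5] is the binding max in step 5, so L[5] = dur[5] = 7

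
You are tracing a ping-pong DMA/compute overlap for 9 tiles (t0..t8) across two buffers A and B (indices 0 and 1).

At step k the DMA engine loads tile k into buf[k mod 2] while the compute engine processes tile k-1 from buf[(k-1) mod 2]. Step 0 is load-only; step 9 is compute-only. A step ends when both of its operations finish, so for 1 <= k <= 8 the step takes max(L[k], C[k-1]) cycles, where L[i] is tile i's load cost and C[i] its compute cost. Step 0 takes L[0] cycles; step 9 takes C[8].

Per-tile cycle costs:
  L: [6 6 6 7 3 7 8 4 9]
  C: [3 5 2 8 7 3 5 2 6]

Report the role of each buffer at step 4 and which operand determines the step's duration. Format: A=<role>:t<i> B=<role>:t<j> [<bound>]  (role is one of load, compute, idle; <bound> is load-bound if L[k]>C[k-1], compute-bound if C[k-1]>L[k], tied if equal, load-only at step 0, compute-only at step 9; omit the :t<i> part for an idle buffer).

step 4: A=load:t4 B=compute:t3 [compute-bound]

step 0: L[0]=6 → dur=6, Σ=6 | A=load:t0 B=idle [load-only]
step 1: L[1]=6 C[0]=3 → dur=6, Σ=12 | A=compute:t0 B=load:t1 [load-bound]
step 2: L[2]=6 C[1]=5 → dur=6, Σ=18 | A=load:t2 B=compute:t1 [load-bound]
step 3: L[3]=7 C[2]=2 → dur=7, Σ=25 | A=compute:t2 B=load:t3 [load-bound]
step 4: L[4]=3 C[3]=8 → dur=8, Σ=33 | A=load:t4 B=compute:t3 [compute-bound]
step 5: L[5]=7 C[4]=7 → dur=7, Σ=40 | A=compute:t4 B=load:t5 [tied]
step 6: L[6]=8 C[5]=3 → dur=8, Σ=48 | A=load:t6 B=compute:t5 [load-bound]
step 7: L[7]=4 C[6]=5 → dur=5, Σ=53 | A=compute:t6 B=load:t7 [compute-bound]
step 8: L[8]=9 C[7]=2 → dur=9, Σ=62 | A=load:t8 B=compute:t7 [load-bound]
step 9: C[8]=6 → dur=6, Σ=68 | A=compute:t8 B=idle [compute-only]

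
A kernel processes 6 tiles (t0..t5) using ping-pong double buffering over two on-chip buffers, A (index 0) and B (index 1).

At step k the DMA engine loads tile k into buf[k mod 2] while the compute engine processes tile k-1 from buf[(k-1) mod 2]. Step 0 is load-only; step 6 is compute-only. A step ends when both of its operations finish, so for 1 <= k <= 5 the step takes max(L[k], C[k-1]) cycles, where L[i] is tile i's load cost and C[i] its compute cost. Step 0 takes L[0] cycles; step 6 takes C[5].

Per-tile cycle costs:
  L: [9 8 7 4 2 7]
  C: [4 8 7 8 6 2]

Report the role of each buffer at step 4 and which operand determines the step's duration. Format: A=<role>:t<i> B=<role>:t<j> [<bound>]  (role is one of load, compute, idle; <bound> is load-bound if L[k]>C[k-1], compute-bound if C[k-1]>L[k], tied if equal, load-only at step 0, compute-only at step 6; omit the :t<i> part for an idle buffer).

  0. 9=9c; end=9; A:t0 B:-
  1. max(8,4)=8c; end=17; A:t0 B:t1
  2. max(7,8)=8c; end=25; A:t2 B:t1
  3. max(4,7)=7c; end=32; A:t2 B:t3
  4. max(2,8)=8c; end=40; A:t4 B:t3
  5. max(7,6)=7c; end=47; A:t4 B:t5
  6. 2=2c; end=49; A:t4 B:t5

step 4: A=load:t4 B=compute:t3 [compute-bound]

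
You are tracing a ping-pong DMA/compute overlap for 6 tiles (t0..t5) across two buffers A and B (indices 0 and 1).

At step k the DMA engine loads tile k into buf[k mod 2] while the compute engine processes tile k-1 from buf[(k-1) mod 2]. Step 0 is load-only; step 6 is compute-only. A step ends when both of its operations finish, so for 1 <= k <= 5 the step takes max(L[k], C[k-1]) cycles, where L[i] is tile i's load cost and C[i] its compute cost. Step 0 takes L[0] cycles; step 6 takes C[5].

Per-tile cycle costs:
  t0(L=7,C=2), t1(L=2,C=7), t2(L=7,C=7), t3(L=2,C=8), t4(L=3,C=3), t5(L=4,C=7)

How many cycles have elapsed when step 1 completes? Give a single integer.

end_cycle[1] = 9

step 0: L[0]=7 → dur=7, Σ=7 | A=load:t0 B=idle [load-only]
step 1: L[1]=2 C[0]=2 → dur=2, Σ=9 | A=compute:t0 B=load:t1 [tied]
step 2: L[2]=7 C[1]=7 → dur=7, Σ=16 | A=load:t2 B=compute:t1 [tied]
step 3: L[3]=2 C[2]=7 → dur=7, Σ=23 | A=compute:t2 B=load:t3 [compute-bound]
step 4: L[4]=3 C[3]=8 → dur=8, Σ=31 | A=load:t4 B=compute:t3 [compute-bound]
step 5: L[5]=4 C[4]=3 → dur=4, Σ=35 | A=compute:t4 B=load:t5 [load-bound]
step 6: C[5]=7 → dur=7, Σ=42 | A=idle B=compute:t5 [compute-only]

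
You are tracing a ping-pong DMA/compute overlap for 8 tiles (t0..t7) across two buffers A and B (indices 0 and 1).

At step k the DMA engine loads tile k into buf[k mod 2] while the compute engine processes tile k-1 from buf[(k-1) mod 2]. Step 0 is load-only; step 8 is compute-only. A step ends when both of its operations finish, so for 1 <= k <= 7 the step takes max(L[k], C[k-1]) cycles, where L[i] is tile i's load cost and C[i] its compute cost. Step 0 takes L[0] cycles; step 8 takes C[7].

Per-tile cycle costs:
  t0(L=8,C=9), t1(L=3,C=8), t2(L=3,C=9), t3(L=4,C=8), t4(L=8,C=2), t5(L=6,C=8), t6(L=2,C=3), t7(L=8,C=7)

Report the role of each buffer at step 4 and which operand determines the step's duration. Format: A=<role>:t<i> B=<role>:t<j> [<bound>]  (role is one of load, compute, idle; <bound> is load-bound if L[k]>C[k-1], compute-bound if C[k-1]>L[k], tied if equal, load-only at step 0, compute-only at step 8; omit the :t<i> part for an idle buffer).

  0. 8=8c; end=8; A:t0 B:-
  1. max(3,9)=9c; end=17; A:t0 B:t1
  2. max(3,8)=8c; end=25; A:t2 B:t1
  3. max(4,9)=9c; end=34; A:t2 B:t3
  4. max(8,8)=8c; end=42; A:t4 B:t3
  5. max(6,2)=6c; end=48; A:t4 B:t5
  6. max(2,8)=8c; end=56; A:t6 B:t5
  7. max(8,3)=8c; end=64; A:t6 B:t7
  8. 7=7c; end=71; A:t6 B:t7

step 4: A=load:t4 B=compute:t3 [tied]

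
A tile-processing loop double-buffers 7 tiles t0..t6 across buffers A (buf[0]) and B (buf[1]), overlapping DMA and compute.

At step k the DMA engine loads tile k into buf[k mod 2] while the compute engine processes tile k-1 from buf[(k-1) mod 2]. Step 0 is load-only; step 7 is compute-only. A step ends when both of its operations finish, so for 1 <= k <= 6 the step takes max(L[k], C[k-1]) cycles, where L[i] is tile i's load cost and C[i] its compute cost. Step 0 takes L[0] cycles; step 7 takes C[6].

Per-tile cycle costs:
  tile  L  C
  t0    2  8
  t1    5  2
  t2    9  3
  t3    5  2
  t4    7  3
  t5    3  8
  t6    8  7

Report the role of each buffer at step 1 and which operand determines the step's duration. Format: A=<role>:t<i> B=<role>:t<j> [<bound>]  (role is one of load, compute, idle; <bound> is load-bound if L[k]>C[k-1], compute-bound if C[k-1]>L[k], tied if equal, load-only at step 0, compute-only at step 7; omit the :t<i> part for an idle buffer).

step 0: L[0]=2 → dur=2, Σ=2 | A=load:t0 B=idle [load-only]
step 1: L[1]=5 C[0]=8 → dur=8, Σ=10 | A=compute:t0 B=load:t1 [compute-bound]
step 2: L[2]=9 C[1]=2 → dur=9, Σ=19 | A=load:t2 B=compute:t1 [load-bound]
step 3: L[3]=5 C[2]=3 → dur=5, Σ=24 | A=compute:t2 B=load:t3 [load-bound]
step 4: L[4]=7 C[3]=2 → dur=7, Σ=31 | A=load:t4 B=compute:t3 [load-bound]
step 5: L[5]=3 C[4]=3 → dur=3, Σ=34 | A=compute:t4 B=load:t5 [tied]
step 6: L[6]=8 C[5]=8 → dur=8, Σ=42 | A=load:t6 B=compute:t5 [tied]
step 7: C[6]=7 → dur=7, Σ=49 | A=compute:t6 B=idle [compute-only]

step 1: A=compute:t0 B=load:t1 [compute-bound]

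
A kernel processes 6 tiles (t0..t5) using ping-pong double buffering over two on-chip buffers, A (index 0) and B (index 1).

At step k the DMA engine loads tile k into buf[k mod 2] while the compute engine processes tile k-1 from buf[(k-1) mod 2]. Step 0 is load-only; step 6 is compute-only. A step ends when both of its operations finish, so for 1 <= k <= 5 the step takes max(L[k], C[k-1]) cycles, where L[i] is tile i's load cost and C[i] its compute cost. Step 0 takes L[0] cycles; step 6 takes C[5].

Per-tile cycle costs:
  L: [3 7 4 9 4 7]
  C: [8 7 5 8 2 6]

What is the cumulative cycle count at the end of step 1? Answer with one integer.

end_cycle[1] = 11

  0. 3=3c; end=3; A:t0 B:-
  1. max(7,8)=8c; end=11; A:t0 B:t1
  2. max(4,7)=7c; end=18; A:t2 B:t1
  3. max(9,5)=9c; end=27; A:t2 B:t3
  4. max(4,8)=8c; end=35; A:t4 B:t3
  5. max(7,2)=7c; end=42; A:t4 B:t5
  6. 6=6c; end=48; A:t4 B:t5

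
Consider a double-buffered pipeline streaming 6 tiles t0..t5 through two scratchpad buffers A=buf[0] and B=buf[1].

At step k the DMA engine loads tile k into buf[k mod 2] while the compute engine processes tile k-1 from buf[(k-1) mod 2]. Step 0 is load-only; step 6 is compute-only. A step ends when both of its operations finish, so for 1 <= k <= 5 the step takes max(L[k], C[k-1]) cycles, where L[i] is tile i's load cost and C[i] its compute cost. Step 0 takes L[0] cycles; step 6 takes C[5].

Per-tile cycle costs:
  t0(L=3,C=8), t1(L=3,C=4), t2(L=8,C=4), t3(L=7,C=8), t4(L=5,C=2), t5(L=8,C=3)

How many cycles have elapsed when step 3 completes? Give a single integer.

step 0: L[0]=3 → dur=3, Σ=3 | A=load:t0 B=idle [load-only]
step 1: L[1]=3 C[0]=8 → dur=8, Σ=11 | A=compute:t0 B=load:t1 [compute-bound]
step 2: L[2]=8 C[1]=4 → dur=8, Σ=19 | A=load:t2 B=compute:t1 [load-bound]
step 3: L[3]=7 C[2]=4 → dur=7, Σ=26 | A=compute:t2 B=load:t3 [load-bound]
step 4: L[4]=5 C[3]=8 → dur=8, Σ=34 | A=load:t4 B=compute:t3 [compute-bound]
step 5: L[5]=8 C[4]=2 → dur=8, Σ=42 | A=compute:t4 B=load:t5 [load-bound]
step 6: C[5]=3 → dur=3, Σ=45 | A=idle B=compute:t5 [compute-only]

end_cycle[3] = 26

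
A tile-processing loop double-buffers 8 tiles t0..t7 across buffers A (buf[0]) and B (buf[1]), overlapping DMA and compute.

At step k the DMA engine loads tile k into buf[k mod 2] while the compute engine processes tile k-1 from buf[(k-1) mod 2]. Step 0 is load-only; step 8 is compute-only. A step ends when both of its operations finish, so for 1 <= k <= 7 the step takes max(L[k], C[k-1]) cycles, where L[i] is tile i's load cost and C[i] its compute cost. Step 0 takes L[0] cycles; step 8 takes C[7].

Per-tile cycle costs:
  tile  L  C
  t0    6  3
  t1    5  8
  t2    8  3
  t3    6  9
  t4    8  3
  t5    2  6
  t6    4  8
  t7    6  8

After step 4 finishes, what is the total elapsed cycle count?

k=0 load=t0/6c comp=- wait=6 total=6
k=1 load=t1/5c comp=t0/3c wait=5 total=11
k=2 load=t2/8c comp=t1/8c wait=8 total=19
k=3 load=t3/6c comp=t2/3c wait=6 total=25
k=4 load=t4/8c comp=t3/9c wait=9 total=34
k=5 load=t5/2c comp=t4/3c wait=3 total=37
k=6 load=t6/4c comp=t5/6c wait=6 total=43
k=7 load=t7/6c comp=t6/8c wait=8 total=51
k=8 load=- comp=t7/8c wait=8 total=59

end_cycle[4] = 34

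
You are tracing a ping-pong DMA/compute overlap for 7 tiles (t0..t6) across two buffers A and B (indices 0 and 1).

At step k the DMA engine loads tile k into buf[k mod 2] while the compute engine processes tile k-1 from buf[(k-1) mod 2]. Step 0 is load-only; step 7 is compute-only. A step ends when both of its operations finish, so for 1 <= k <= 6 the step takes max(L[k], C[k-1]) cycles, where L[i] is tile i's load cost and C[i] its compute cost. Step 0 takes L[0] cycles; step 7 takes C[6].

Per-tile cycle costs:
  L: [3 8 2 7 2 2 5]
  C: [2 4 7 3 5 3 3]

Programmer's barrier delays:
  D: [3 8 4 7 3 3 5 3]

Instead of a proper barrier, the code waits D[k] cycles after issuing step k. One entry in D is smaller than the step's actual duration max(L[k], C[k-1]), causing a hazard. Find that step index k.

hazard at step 5

[0] required=L[0]=3=3 vs D=3 ok
[1] required=max(L[1]=8,C[0]=2)=8 vs D=8 ok
[2] required=max(L[2]=2,C[1]=4)=4 vs D=4 ok
[3] required=max(L[3]=7,C[2]=7)=7 vs D=7 ok
[4] required=max(L[4]=2,C[3]=3)=3 vs D=3 ok
[5] required=max(L[5]=2,C[4]=5)=5 vs D=3 SHORT
[6] required=max(L[6]=5,C[5]=3)=5 vs D=5 ok
[7] required=C[6]=3=3 vs D=3 ok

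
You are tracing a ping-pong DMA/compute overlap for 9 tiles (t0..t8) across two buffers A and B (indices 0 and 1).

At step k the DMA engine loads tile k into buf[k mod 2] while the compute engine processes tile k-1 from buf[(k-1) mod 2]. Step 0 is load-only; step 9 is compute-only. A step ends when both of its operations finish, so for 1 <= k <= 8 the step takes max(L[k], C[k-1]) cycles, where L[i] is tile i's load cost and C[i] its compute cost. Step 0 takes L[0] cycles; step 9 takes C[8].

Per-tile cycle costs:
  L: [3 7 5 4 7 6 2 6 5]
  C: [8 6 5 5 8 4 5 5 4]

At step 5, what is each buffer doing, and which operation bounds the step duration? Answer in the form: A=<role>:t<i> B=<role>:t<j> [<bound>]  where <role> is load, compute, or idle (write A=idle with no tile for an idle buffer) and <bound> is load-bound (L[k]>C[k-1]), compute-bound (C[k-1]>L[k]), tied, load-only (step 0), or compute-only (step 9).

step 5: A=compute:t4 B=load:t5 [compute-bound]

k=0 load=t0/3c comp=- wait=3 total=3
k=1 load=t1/7c comp=t0/8c wait=8 total=11
k=2 load=t2/5c comp=t1/6c wait=6 total=17
k=3 load=t3/4c comp=t2/5c wait=5 total=22
k=4 load=t4/7c comp=t3/5c wait=7 total=29
k=5 load=t5/6c comp=t4/8c wait=8 total=37
k=6 load=t6/2c comp=t5/4c wait=4 total=41
k=7 load=t7/6c comp=t6/5c wait=6 total=47
k=8 load=t8/5c comp=t7/5c wait=5 total=52
k=9 load=- comp=t8/4c wait=4 total=56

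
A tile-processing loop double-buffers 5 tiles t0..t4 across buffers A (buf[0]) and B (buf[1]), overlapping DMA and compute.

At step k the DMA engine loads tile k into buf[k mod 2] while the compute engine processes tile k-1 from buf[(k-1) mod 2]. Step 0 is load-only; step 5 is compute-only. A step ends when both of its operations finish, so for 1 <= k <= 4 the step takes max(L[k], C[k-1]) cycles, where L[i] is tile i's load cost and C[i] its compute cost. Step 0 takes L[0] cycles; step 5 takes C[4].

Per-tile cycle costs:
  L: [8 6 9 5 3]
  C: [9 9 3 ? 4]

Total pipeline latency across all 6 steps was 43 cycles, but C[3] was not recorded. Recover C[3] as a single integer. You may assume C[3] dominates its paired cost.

C[3] = 8

step 0 | dur = L[0]=8 = 8
step 1 | dur = max(L[1]=6, C[0]=9) = 9
step 2 | dur = max(L[2]=9, C[1]=9) = 9
step 3 | dur = max(L[3]=5, C[2]=3) = 5
step 4 | dur = max(L[4]=3, C[3]=?) = C[3]  (unknown; binding)
step 5 | dur = C[4]=4 = 4
sum of known step durations = 35
dur[4] = total - known = 43 - 35 = 8
C[3] is the binding max in step 4, so C[3] = dur[4] = 8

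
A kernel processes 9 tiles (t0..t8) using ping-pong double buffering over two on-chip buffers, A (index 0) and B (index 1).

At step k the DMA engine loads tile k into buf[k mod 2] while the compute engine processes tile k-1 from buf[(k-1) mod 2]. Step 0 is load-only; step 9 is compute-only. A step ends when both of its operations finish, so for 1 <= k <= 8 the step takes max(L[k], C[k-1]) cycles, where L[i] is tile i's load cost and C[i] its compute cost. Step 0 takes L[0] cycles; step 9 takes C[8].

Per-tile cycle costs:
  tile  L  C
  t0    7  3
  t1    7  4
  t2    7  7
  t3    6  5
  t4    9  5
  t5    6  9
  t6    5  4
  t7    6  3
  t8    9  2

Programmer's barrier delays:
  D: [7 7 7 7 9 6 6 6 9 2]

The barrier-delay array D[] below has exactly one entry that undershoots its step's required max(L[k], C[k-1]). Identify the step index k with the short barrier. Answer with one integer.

step 0: need L[0]=7 = 7; D[0]=7 ok
step 1: need max(L[1]=7,C[0]=3) = 7; D[1]=7 ok
step 2: need max(L[2]=7,C[1]=4) = 7; D[2]=7 ok
step 3: need max(L[3]=6,C[2]=7) = 7; D[3]=7 ok
step 4: need max(L[4]=9,C[3]=5) = 9; D[4]=9 ok
step 5: need max(L[5]=6,C[4]=5) = 6; D[5]=6 ok
step 6: need max(L[6]=5,C[5]=9) = 9; D[6]=6 SHORT
step 7: need max(L[7]=6,C[6]=4) = 6; D[7]=6 ok
step 8: need max(L[8]=9,C[7]=3) = 9; D[8]=9 ok
step 9: need C[8]=2 = 2; D[9]=2 ok

hazard at step 6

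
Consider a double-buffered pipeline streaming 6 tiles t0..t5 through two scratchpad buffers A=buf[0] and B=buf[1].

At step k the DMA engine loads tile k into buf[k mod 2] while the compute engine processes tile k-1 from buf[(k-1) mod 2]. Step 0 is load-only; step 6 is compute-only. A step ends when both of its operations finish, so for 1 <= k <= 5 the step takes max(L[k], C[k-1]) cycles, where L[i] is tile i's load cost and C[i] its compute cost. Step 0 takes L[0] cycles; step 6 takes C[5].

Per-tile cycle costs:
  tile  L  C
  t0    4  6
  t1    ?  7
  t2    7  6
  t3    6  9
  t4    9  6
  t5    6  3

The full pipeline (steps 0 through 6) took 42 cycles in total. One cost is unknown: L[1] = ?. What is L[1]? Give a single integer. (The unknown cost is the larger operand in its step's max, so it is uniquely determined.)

L[1] = 7

step 0: dur = L[0]=4 = 4
step 1: dur = max(L[1]=?, C[0]=6) = L[1]  (unknown; binding)
step 2: dur = max(L[2]=7, C[1]=7) = 7
step 3: dur = max(L[3]=6, C[2]=6) = 6
step 4: dur = max(L[4]=9, C[3]=9) = 9
step 5: dur = max(L[5]=6, C[4]=6) = 6
step 6: dur = C[5]=3 = 3
sum of known step durations = 35
dur[1] = total - known = 42 - 35 = 7
L[1] is the binding max in step 1, so L[1] = dur[1] = 7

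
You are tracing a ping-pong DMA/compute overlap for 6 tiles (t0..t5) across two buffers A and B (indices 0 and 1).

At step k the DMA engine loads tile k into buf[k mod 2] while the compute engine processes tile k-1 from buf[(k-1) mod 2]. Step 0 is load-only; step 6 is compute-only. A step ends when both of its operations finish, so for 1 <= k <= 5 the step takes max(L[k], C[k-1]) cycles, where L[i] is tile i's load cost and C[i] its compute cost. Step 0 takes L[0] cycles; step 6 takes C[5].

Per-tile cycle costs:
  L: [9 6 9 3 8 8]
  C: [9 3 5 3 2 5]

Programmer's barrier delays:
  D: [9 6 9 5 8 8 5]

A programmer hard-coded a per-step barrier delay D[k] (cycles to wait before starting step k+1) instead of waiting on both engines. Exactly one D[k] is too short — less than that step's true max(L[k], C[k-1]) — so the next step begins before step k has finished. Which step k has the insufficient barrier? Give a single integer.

hazard at step 1

step 0: need L[0]=9 = 9; D[0]=9 ok
step 1: need max(L[1]=6,C[0]=9) = 9; D[1]=6 SHORT
step 2: need max(L[2]=9,C[1]=3) = 9; D[2]=9 ok
step 3: need max(L[3]=3,C[2]=5) = 5; D[3]=5 ok
step 4: need max(L[4]=8,C[3]=3) = 8; D[4]=8 ok
step 5: need max(L[5]=8,C[4]=2) = 8; D[5]=8 ok
step 6: need C[5]=5 = 5; D[6]=5 ok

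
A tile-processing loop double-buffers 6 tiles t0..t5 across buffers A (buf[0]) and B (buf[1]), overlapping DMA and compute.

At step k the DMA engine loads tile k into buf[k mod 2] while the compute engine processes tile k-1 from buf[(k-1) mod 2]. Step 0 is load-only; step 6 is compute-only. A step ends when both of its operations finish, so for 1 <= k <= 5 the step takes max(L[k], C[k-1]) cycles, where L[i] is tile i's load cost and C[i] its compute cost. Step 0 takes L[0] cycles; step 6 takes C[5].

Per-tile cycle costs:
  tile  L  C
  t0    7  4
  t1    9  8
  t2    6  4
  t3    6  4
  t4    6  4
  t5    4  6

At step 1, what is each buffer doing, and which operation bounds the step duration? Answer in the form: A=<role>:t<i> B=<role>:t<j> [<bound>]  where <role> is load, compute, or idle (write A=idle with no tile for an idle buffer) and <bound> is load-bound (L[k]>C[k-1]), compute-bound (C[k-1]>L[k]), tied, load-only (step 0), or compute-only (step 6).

  0. 7=7c; end=7; A:t0 B:-
  1. max(9,4)=9c; end=16; A:t0 B:t1
  2. max(6,8)=8c; end=24; A:t2 B:t1
  3. max(6,4)=6c; end=30; A:t2 B:t3
  4. max(6,4)=6c; end=36; A:t4 B:t3
  5. max(4,4)=4c; end=40; A:t4 B:t5
  6. 6=6c; end=46; A:t4 B:t5

step 1: A=compute:t0 B=load:t1 [load-bound]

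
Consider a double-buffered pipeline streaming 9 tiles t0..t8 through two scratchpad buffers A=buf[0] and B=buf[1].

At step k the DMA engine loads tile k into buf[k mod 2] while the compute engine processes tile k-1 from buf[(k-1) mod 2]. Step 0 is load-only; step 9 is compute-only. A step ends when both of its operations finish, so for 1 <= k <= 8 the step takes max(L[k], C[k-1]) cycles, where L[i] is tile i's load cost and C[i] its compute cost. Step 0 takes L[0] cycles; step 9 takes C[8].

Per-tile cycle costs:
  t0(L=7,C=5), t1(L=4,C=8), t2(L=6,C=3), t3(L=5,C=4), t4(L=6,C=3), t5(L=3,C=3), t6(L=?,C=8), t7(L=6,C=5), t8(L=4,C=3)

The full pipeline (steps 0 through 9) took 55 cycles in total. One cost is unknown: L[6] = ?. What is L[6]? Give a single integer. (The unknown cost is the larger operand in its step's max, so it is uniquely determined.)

L[6] = 5

step 0 | dur = L[0]=7 = 7
step 1 | dur = max(L[1]=4, C[0]=5) = 5
step 2 | dur = max(L[2]=6, C[1]=8) = 8
step 3 | dur = max(L[3]=5, C[2]=3) = 5
step 4 | dur = max(L[4]=6, C[3]=4) = 6
step 5 | dur = max(L[5]=3, C[4]=3) = 3
step 6 | dur = max(L[6]=?, C[5]=3) = L[6]  (unknown; binding)
step 7 | dur = max(L[7]=6, C[6]=8) = 8
step 8 | dur = max(L[8]=4, C[7]=5) = 5
step 9 | dur = C[8]=3 = 3
sum of known step durations = 50
dur[6] = total - known = 55 - 50 = 5
L[6] is the binding max in step 6, so L[6] = dur[6] = 5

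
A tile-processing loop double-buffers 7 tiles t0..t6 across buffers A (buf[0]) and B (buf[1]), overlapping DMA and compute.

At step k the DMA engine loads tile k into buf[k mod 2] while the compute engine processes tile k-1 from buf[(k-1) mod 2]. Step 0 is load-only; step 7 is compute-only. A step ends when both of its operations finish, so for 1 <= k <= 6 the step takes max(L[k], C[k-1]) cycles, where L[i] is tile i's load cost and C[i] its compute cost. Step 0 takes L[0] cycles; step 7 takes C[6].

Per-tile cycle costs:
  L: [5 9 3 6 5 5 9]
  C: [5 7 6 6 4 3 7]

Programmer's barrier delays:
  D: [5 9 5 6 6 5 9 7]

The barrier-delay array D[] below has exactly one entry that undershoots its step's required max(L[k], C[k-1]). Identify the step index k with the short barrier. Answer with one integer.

step 0: need L[0]=5 = 5; D[0]=5 ok
step 1: need max(L[1]=9,C[0]=5) = 9; D[1]=9 ok
step 2: need max(L[2]=3,C[1]=7) = 7; D[2]=5 SHORT
step 3: need max(L[3]=6,C[2]=6) = 6; D[3]=6 ok
step 4: need max(L[4]=5,C[3]=6) = 6; D[4]=6 ok
step 5: need max(L[5]=5,C[4]=4) = 5; D[5]=5 ok
step 6: need max(L[6]=9,C[5]=3) = 9; D[6]=9 ok
step 7: need C[6]=7 = 7; D[7]=7 ok

hazard at step 2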